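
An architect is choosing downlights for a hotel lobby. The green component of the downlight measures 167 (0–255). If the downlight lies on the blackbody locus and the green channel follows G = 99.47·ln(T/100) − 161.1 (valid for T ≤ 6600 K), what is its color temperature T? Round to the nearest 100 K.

2700 K

ln t = (167 + 161.1) / 99.47 = 3.2985.
t = e^3.2985 = 27.072.
T = 100·t = 2707 K → 2700 K to the nearest 100 K.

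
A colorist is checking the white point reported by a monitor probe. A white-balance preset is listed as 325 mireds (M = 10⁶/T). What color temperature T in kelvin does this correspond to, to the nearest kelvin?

3077 K

T = 10⁶ / 325 = 3076.92 K → 3077 K.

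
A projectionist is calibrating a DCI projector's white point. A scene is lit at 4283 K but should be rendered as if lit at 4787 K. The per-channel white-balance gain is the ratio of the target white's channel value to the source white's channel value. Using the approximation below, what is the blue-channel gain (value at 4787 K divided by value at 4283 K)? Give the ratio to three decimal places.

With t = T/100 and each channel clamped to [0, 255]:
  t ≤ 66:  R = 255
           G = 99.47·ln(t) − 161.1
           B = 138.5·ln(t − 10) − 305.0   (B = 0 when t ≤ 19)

1.111

At 4283 K (t = 42.83):
  B = 138.5·ln(42.83 − 10) − 305.0 = 138.5·ln 32.83 − 305.0 = 138.5·3.4913 − 305.0 = 178.551.
At 4787 K (t = 47.87):
  B = 138.5·ln(47.87 − 10) − 305.0 = 138.5·ln 37.87 − 305.0 = 138.5·3.6342 − 305.0 = 198.331.
Gain = 198.331 / 178.551 = 1.1108 → 1.111.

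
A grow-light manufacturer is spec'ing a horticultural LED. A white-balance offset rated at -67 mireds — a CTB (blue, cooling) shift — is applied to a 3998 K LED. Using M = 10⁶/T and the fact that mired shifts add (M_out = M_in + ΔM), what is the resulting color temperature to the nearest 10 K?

M_in = 10⁶/3998 = 250.13 mireds.
M_out = 250.13 + (-67) = 183.13 mireds.
T_out = 10⁶/183.13 = 5460.7 K → 5460 K.

5460 K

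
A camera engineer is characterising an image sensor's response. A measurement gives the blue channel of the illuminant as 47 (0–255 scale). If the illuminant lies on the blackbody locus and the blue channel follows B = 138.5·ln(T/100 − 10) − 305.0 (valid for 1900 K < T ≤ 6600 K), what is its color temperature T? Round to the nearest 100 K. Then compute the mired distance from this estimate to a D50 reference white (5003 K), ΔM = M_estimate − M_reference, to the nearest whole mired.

+235 mireds

ln(t − 10) = (47 + 305.0) / 138.5 = 2.5415.
t − 10 = e^2.5415 = 12.699, so t = 22.699.
T = 100·t = 2270 K → 2300 K to the nearest 100 K.
M_estimate = 10⁶/2300 = 434.78; M_reference = 10⁶/5003 = 199.88.
ΔM = 434.78 − 199.88 = 234.90 → +235 mireds.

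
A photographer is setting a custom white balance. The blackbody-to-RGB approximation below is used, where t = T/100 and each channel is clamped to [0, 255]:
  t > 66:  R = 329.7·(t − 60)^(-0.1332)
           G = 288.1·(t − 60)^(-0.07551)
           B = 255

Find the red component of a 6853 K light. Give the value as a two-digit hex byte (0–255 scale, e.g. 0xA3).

t = 6853/100 = 68.53; the t > 66 branch applies.
R = 329.7·(68.53 − 60)^(-0.1332) = 329.7·8.53^(-0.1332) = 329.7·0.75162 = 247.809.
Rounded: 248; in hex, 0xF8.

0xF8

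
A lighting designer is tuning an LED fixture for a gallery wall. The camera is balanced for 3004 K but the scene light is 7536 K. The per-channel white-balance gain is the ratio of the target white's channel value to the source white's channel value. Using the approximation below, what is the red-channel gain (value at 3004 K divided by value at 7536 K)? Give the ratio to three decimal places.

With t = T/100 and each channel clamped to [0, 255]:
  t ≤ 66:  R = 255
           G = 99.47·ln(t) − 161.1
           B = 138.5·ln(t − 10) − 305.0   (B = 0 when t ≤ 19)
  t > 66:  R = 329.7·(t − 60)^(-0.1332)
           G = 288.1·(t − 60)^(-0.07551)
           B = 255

1.113

At 7536 K (t = 75.36):
  R = 329.7·(75.36 − 60)^(-0.1332) = 329.7·15.36^(-0.1332) = 329.7·0.69498 = 229.135.
At 3004 K (t = 30.04):
  R = 255 by definition for t ≤ 66.
Gain = 255.000 / 229.135 = 1.1129 → 1.113.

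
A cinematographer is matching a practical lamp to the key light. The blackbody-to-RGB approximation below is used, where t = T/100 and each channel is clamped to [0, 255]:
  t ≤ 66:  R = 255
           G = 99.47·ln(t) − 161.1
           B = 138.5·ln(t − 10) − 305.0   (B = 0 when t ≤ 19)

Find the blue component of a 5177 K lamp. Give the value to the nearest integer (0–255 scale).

t = 5177/100 = 51.77; the t ≤ 66 branch applies.
B = 138.5·ln(51.77 − 10) − 305.0 = 138.5·ln 41.77 − 305.0 = 138.5·3.7322 − 305.0 = 211.907.
Rounded: 212.

212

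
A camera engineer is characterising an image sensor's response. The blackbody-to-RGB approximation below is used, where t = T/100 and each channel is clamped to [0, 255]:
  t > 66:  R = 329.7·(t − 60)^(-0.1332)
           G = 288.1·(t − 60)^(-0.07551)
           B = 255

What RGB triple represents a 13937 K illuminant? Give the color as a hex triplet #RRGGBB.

#B8CFFF

t = 13937/100 = 139.37; the t > 66 branch applies.
R = 329.7·(139.37 − 60)^(-0.1332) = 329.7·79.37^(-0.1332) = 329.7·0.55843 = 184.113.
G = 288.1·(139.37 − 60)^(-0.07551) = 288.1·79.37^(-0.07551) = 288.1·0.71872 = 207.062.
B = 255 by definition for t > 66.
Rounded: (184, 207, 255).
In hex: #B8CFFF.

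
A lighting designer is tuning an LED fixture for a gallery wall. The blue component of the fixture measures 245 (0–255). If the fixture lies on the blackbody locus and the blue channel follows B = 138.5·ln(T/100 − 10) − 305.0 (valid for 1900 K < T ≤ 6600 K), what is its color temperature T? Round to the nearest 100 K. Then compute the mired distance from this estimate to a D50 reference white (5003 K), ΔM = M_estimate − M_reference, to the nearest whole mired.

ln(t − 10) = (245 + 305.0) / 138.5 = 3.9711.
t − 10 = e^3.9711 = 53.044, so t = 63.044.
T = 100·t = 6304 K → 6300 K to the nearest 100 K.
M_estimate = 10⁶/6300 = 158.73; M_reference = 10⁶/5003 = 199.88.
ΔM = 158.73 − 199.88 = -41.15 → -41 mireds.

-41 mireds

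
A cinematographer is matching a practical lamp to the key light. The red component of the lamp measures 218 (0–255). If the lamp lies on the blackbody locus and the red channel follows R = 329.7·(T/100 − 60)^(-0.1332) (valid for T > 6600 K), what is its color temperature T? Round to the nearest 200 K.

(t − 60)^(-0.1332) = 218/329.7 = 0.66121.
t − 60 = 0.66121^(1/-0.1332) = 0.66121^(-7.508) = 22.326, so t = 82.326.
T = 100·t = 8233 K → 8200 K to the nearest 200 K.

8200 K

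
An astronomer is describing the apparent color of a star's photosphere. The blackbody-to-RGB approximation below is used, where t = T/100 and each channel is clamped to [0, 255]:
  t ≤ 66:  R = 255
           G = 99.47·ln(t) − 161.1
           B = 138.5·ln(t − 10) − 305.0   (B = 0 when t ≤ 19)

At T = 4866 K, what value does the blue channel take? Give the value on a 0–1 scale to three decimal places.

0.789

t = 4866/100 = 48.66; the t ≤ 66 branch applies.
B = 138.5·ln(48.66 − 10) − 305.0 = 138.5·ln 38.66 − 305.0 = 138.5·3.6548 − 305.0 = 201.191.
On a 0–1 scale: 201.191/255 = 0.7890 → 0.789.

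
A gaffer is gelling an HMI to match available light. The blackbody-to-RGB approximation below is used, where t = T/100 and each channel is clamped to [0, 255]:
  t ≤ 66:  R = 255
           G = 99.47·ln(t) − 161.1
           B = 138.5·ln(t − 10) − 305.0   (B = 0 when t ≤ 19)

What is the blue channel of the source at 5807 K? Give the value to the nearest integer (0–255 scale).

t = 5807/100 = 58.07; the t ≤ 66 branch applies.
B = 138.5·ln(58.07 − 10) − 305.0 = 138.5·ln 48.07 − 305.0 = 138.5·3.8727 − 305.0 = 231.363.
Rounded: 231.

231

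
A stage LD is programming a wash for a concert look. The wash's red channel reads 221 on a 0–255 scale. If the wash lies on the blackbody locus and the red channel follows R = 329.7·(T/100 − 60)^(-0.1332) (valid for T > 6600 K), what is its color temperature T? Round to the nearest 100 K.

(t − 60)^(-0.1332) = 221/329.7 = 0.67031.
t − 60 = 0.67031^(1/-0.1332) = 0.67031^(-7.508) = 20.149, so t = 80.149.
T = 100·t = 8015 K → 8000 K to the nearest 100 K.

8000 K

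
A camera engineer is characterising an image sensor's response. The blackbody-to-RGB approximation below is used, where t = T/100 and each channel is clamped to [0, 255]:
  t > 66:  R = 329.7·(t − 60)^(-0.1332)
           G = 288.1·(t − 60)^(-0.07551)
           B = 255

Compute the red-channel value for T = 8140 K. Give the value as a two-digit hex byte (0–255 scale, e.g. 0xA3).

0xDB

t = 8140/100 = 81.4; the t > 66 branch applies.
R = 329.7·(81.4 − 60)^(-0.1332) = 329.7·21.4^(-0.1332) = 329.7·0.66495 = 219.234.
Rounded: 219; in hex, 0xDB.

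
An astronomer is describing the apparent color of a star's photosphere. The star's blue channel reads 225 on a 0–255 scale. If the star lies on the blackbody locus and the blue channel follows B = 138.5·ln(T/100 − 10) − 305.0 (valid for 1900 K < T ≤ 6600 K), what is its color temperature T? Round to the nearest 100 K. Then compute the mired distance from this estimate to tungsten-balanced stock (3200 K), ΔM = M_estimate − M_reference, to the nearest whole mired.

-134 mireds

ln(t − 10) = (225 + 305.0) / 138.5 = 3.8267.
t − 10 = e^3.8267 = 45.911, so t = 55.911.
T = 100·t = 5591 K → 5600 K to the nearest 100 K.
M_estimate = 10⁶/5600 = 178.57; M_reference = 10⁶/3200 = 312.50.
ΔM = 178.57 − 312.50 = -133.93 → -134 mireds.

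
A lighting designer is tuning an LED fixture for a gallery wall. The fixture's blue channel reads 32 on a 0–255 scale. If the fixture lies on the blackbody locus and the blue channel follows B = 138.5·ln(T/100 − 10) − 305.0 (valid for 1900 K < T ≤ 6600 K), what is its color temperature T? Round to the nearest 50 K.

ln(t − 10) = (32 + 305.0) / 138.5 = 2.4332.
t − 10 = e^2.4332 = 11.395, so t = 21.395.
T = 100·t = 2140 K → 2150 K to the nearest 50 K.

2150 K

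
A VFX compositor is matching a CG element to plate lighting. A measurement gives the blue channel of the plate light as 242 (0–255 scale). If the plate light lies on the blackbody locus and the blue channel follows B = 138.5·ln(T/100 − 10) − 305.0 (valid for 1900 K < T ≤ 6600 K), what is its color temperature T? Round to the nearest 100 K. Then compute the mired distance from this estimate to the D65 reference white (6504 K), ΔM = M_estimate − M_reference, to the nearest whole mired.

ln(t − 10) = (242 + 305.0) / 138.5 = 3.9495.
t − 10 = e^3.9495 = 51.907, so t = 61.907.
T = 100·t = 6191 K → 6200 K to the nearest 100 K.
M_estimate = 10⁶/6200 = 161.29; M_reference = 10⁶/6504 = 153.75.
ΔM = 161.29 − 153.75 = 7.54 → +8 mireds.

+8 mireds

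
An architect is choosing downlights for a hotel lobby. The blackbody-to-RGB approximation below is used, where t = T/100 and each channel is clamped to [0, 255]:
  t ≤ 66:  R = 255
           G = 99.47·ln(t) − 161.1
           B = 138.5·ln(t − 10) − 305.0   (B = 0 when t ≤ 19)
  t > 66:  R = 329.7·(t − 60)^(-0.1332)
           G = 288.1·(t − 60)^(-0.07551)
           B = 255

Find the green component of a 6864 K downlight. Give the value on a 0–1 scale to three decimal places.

t = 6864/100 = 68.64; the t > 66 branch applies.
G = 288.1·(68.64 − 60)^(-0.07551) = 288.1·8.64^(-0.07551) = 288.1·0.84974 = 244.809.
On a 0–1 scale: 244.809/255 = 0.9600 → 0.960.

0.960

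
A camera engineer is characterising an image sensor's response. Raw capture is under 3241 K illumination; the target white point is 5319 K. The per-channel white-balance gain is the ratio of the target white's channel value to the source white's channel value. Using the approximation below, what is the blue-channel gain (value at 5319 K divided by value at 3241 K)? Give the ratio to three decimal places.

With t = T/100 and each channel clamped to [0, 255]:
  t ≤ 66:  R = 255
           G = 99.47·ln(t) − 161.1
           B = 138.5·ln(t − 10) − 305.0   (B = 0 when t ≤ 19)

1.723

At 3241 K (t = 32.41):
  B = 138.5·ln(32.41 − 10) − 305.0 = 138.5·ln 22.41 − 305.0 = 138.5·3.1095 − 305.0 = 125.667.
At 5319 K (t = 53.19):
  B = 138.5·ln(53.19 − 10) − 305.0 = 138.5·ln 43.19 − 305.0 = 138.5·3.7656 − 305.0 = 216.537.
Gain = 216.537 / 125.667 = 1.7231 → 1.723.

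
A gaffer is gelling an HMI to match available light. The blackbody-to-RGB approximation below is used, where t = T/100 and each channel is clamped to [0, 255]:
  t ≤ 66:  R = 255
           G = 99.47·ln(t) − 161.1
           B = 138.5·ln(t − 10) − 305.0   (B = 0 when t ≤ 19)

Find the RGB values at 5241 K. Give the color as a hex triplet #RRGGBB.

t = 5241/100 = 52.41; the t ≤ 66 branch applies.
R = 255 by definition for t ≤ 66.
G = 99.47·ln 52.41 − 161.1 = 99.47·3.9591 − 161.1 = 232.711.
B = 138.5·ln(52.41 − 10) − 305.0 = 138.5·ln 42.41 − 305.0 = 138.5·3.7474 − 305.0 = 214.013.
Rounded: (255, 233, 214).
In hex: #FFE9D6.

#FFE9D6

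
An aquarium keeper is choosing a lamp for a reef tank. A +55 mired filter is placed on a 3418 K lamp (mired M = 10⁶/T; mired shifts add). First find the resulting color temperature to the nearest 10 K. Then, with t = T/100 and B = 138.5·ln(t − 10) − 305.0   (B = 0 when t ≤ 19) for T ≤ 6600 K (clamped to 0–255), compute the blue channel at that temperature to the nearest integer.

M_in = 10⁶/3418 = 292.57; M_out = 292.57 + (+55) = 347.57.
T_out = 10⁶/347.57 = 2877.1 K → 2880 K; t = 28.8.
B = 138.5·ln(28.8 − 10) − 305.0 = 138.5·ln 18.8 − 305.0 = 138.5·2.9339 − 305.0 = 101.339.
Rounded: 101.

101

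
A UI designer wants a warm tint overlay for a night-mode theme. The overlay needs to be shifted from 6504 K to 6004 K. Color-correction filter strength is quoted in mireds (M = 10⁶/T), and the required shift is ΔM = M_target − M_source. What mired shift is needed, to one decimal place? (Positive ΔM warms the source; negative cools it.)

M_source = 10⁶/6504 = 153.752; M_target = 10⁶/6004 = 166.556.
ΔM = 166.556 − 153.752 = 12.804 → +12.8 mireds, a warming shift.

+12.8 mireds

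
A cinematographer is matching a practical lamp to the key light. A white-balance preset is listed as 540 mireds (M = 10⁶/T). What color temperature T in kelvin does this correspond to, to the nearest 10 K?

T = 10⁶ / 540 = 1851.85 K → 1850 K.

1850 K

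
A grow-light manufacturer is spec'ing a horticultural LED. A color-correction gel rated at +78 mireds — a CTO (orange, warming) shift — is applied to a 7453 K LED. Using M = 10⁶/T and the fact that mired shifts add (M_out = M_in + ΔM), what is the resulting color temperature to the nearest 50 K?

4700 K

M_in = 10⁶/7453 = 134.17 mireds.
M_out = 134.17 + (+78) = 212.17 mireds.
T_out = 10⁶/212.17 = 4713.1 K → 4700 K.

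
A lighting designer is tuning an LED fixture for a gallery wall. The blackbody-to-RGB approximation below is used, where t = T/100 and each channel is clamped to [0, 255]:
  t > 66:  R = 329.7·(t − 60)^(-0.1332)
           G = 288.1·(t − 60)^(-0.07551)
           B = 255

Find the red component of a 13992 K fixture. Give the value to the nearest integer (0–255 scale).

184

t = 13992/100 = 139.92; the t > 66 branch applies.
R = 329.7·(139.92 − 60)^(-0.1332) = 329.7·79.92^(-0.1332) = 329.7·0.55791 = 183.944.
Rounded: 184.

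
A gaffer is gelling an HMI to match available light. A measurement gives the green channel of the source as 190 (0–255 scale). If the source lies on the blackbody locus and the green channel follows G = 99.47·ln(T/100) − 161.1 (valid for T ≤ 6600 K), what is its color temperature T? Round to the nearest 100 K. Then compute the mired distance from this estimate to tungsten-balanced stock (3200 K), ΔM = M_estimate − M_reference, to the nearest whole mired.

ln t = (190 + 161.1) / 99.47 = 3.5297.
t = e^3.5297 = 34.114.
T = 100·t = 3411 K → 3400 K to the nearest 100 K.
M_estimate = 10⁶/3400 = 294.12; M_reference = 10⁶/3200 = 312.50.
ΔM = 294.12 − 312.50 = -18.38 → -18 mireds.

-18 mireds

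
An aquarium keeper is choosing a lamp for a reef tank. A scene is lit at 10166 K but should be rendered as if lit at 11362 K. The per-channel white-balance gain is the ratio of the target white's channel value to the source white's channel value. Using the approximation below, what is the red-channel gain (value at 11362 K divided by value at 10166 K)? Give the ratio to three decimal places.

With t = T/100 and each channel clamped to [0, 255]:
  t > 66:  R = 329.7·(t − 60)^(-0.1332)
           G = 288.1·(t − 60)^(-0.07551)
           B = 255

0.967

At 10166 K (t = 101.66):
  R = 329.7·(101.66 − 60)^(-0.1332) = 329.7·41.66^(-0.1332) = 329.7·0.60849 = 200.619.
At 11362 K (t = 113.62):
  R = 329.7·(113.62 − 60)^(-0.1332) = 329.7·53.62^(-0.1332) = 329.7·0.58837 = 193.987.
Gain = 193.987 / 200.619 = 0.9669 → 0.967.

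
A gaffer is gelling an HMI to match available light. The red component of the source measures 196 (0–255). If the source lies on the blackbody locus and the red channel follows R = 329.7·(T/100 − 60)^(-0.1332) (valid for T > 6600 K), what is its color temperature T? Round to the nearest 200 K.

(t − 60)^(-0.1332) = 196/329.7 = 0.59448.
t − 60 = 0.59448^(1/-0.1332) = 0.59448^(-7.508) = 49.621, so t = 109.621.
T = 100·t = 10962 K → 11000 K to the nearest 200 K.

11000 K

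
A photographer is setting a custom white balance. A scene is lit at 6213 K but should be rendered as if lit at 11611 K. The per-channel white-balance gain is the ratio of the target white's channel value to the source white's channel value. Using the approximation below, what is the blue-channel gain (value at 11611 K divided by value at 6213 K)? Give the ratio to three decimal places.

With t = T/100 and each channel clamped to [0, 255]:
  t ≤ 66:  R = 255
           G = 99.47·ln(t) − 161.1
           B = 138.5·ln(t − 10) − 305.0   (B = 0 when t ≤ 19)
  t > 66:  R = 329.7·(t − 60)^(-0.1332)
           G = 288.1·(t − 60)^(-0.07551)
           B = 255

At 6213 K (t = 62.13):
  B = 138.5·ln(62.13 − 10) − 305.0 = 138.5·ln 52.13 − 305.0 = 138.5·3.9537 − 305.0 = 242.593.
At 11611 K (t = 116.11):
  B = 255 by definition for t > 66.
Gain = 255.000 / 242.593 = 1.0511 → 1.051.

1.051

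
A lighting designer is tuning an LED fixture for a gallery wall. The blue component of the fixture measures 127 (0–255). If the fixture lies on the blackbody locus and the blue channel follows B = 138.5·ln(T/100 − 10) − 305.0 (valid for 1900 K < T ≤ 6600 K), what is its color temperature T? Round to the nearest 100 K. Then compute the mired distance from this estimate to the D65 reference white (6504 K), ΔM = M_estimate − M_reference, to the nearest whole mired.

+149 mireds

ln(t − 10) = (127 + 305.0) / 138.5 = 3.1191.
t − 10 = e^3.1191 = 22.627, so t = 32.627.
T = 100·t = 3263 K → 3300 K to the nearest 100 K.
M_estimate = 10⁶/3300 = 303.03; M_reference = 10⁶/6504 = 153.75.
ΔM = 303.03 − 153.75 = 149.28 → +149 mireds.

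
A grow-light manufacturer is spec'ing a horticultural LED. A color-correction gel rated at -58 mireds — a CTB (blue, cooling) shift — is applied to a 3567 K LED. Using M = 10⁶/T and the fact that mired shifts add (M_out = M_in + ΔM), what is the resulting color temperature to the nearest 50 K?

4500 K

M_in = 10⁶/3567 = 280.35 mireds.
M_out = 280.35 + (-58) = 222.35 mireds.
T_out = 10⁶/222.35 = 4497.5 K → 4500 K.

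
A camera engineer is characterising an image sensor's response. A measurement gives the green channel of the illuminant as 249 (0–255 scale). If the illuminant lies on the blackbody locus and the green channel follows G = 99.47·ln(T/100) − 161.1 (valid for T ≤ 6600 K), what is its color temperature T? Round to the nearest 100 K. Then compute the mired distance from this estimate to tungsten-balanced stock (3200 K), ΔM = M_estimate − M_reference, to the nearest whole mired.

-151 mireds

ln t = (249 + 161.1) / 99.47 = 4.1229.
t = e^4.1229 = 61.735.
T = 100·t = 6174 K → 6200 K to the nearest 100 K.
M_estimate = 10⁶/6200 = 161.29; M_reference = 10⁶/3200 = 312.50.
ΔM = 161.29 − 312.50 = -151.21 → -151 mireds.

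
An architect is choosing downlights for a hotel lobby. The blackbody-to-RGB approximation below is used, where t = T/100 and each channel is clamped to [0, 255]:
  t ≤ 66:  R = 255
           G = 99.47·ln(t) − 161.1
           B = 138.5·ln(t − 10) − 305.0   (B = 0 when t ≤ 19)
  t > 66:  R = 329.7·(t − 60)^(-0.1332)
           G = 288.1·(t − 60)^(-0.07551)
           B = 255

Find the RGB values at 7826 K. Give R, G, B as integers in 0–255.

t = 7826/100 = 78.26; the t > 66 branch applies.
R = 329.7·(78.26 − 60)^(-0.1332) = 329.7·18.26^(-0.1332) = 329.7·0.67915 = 223.917.
G = 288.1·(78.26 − 60)^(-0.07551) = 288.1·18.26^(-0.07551) = 288.1·0.80305 = 231.359.
B = 255 by definition for t > 66.
Rounded: (224, 231, 255).

R=224, G=231, B=255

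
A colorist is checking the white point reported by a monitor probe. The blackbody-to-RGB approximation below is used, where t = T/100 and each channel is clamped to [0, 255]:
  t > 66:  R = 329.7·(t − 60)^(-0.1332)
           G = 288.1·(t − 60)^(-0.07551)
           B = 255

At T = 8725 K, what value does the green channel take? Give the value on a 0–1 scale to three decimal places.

0.880

t = 8725/100 = 87.25; the t > 66 branch applies.
G = 288.1·(87.25 − 60)^(-0.07551) = 288.1·27.25^(-0.07551) = 288.1·0.77914 = 224.470.
On a 0–1 scale: 224.470/255 = 0.8803 → 0.880.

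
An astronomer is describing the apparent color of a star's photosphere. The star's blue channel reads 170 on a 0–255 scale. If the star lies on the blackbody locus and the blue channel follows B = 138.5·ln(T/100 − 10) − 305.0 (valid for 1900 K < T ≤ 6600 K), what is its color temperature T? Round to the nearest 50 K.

ln(t − 10) = (170 + 305.0) / 138.5 = 3.4296.
t − 10 = e^3.4296 = 30.864, so t = 40.864.
T = 100·t = 4086 K → 4100 K to the nearest 50 K.

4100 K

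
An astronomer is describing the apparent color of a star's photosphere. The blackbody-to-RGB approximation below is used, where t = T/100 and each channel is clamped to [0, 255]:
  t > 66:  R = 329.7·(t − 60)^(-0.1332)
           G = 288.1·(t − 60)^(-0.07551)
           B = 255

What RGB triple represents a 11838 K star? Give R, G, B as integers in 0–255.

t = 11838/100 = 118.38; the t > 66 branch applies.
R = 329.7·(118.38 − 60)^(-0.1332) = 329.7·58.38^(-0.1332) = 329.7·0.58175 = 191.802.
G = 288.1·(118.38 − 60)^(-0.07551) = 288.1·58.38^(-0.07551) = 288.1·0.73558 = 211.920.
B = 255 by definition for t > 66.
Rounded: (192, 212, 255).

R=192, G=212, B=255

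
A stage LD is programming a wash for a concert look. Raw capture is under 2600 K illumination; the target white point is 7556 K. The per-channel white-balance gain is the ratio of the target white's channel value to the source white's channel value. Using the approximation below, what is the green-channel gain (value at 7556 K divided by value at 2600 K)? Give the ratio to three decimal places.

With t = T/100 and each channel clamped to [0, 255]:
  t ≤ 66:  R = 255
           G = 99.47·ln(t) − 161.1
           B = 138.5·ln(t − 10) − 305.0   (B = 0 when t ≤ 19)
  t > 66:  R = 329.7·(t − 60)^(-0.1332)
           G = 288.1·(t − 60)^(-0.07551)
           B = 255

1.437

At 2600 K (t = 26):
  G = 99.47·ln 26 − 161.1 = 99.47·3.2581 − 161.1 = 162.983.
At 7556 K (t = 75.56):
  G = 288.1·(75.56 − 60)^(-0.07551) = 288.1·15.56^(-0.07551) = 288.1·0.81281 = 234.172.
Gain = 234.172 / 162.983 = 1.4368 → 1.437.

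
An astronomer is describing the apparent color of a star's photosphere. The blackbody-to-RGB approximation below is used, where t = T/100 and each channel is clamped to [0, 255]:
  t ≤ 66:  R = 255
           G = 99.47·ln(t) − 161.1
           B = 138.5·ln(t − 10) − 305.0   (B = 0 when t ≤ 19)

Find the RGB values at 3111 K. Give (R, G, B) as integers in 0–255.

(255, 181, 117)

t = 3111/100 = 31.11; the t ≤ 66 branch applies.
R = 255 by definition for t ≤ 66.
G = 99.47·ln 31.11 − 161.1 = 99.47·3.4375 − 161.1 = 180.831.
B = 138.5·ln(31.11 − 10) − 305.0 = 138.5·ln 21.11 − 305.0 = 138.5·3.0497 − 305.0 = 117.390.
Rounded: (255, 181, 117).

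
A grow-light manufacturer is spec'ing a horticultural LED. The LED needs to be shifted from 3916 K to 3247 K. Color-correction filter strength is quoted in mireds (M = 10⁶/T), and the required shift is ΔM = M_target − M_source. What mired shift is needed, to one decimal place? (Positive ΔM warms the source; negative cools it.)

+52.6 mireds

M_source = 10⁶/3916 = 255.363; M_target = 10⁶/3247 = 307.977.
ΔM = 307.977 − 255.363 = 52.614 → +52.6 mireds, a warming shift.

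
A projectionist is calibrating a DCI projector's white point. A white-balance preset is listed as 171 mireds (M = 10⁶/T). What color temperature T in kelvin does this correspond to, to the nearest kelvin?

5848 K

T = 10⁶ / 171 = 5847.95 K → 5848 K.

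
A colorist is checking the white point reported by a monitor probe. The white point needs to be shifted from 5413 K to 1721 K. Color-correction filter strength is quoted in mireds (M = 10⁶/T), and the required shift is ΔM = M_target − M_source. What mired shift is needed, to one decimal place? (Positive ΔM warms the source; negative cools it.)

+396.3 mireds

M_source = 10⁶/5413 = 184.740; M_target = 10⁶/1721 = 581.058.
ΔM = 581.058 − 184.740 = 396.317 → +396.3 mireds, a warming shift.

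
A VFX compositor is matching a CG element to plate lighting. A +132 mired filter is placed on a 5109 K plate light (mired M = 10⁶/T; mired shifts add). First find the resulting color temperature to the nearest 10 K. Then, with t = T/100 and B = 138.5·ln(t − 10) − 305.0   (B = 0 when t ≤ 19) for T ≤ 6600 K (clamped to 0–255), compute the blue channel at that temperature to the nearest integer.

M_in = 10⁶/5109 = 195.73; M_out = 195.73 + (+132) = 327.73.
T_out = 10⁶/327.73 = 3051.3 K → 3050 K; t = 30.5.
B = 138.5·ln(30.5 − 10) − 305.0 = 138.5·ln 20.5 − 305.0 = 138.5·3.0204 − 305.0 = 113.329.
Rounded: 113.

113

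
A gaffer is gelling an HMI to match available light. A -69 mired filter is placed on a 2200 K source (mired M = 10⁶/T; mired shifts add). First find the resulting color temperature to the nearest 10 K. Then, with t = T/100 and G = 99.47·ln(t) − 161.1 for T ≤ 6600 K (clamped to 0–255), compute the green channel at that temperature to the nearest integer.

M_in = 10⁶/2200 = 454.55; M_out = 454.55 + (-69) = 385.55.
T_out = 10⁶/385.55 = 2593.7 K → 2590 K; t = 25.9.
G = 99.47·ln 25.9 − 161.1 = 99.47·3.2542 − 161.1 = 162.600.
Rounded: 163.

163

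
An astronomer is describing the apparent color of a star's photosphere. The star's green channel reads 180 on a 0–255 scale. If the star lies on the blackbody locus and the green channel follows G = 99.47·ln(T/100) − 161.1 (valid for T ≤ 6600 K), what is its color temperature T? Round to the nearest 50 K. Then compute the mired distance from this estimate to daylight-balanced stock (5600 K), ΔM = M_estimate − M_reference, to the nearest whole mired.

ln t = (180 + 161.1) / 99.47 = 3.4292.
t = e^3.4292 = 30.851.
T = 100·t = 3085 K → 3100 K to the nearest 50 K.
M_estimate = 10⁶/3100 = 322.58; M_reference = 10⁶/5600 = 178.57.
ΔM = 322.58 − 178.57 = 144.01 → +144 mireds.

+144 mireds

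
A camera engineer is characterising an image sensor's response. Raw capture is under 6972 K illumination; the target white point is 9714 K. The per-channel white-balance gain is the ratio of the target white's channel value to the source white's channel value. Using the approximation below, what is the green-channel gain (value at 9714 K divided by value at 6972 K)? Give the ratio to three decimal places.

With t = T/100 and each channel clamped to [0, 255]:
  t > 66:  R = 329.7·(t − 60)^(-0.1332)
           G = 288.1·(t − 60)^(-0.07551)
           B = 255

At 6972 K (t = 69.72):
  G = 288.1·(69.72 − 60)^(-0.07551) = 288.1·9.72^(-0.07551) = 288.1·0.84221 = 242.641.
At 9714 K (t = 97.14):
  G = 288.1·(97.14 − 60)^(-0.07551) = 288.1·37.14^(-0.07551) = 288.1·0.76113 = 219.283.
Gain = 219.283 / 242.641 = 0.9037 → 0.904.

0.904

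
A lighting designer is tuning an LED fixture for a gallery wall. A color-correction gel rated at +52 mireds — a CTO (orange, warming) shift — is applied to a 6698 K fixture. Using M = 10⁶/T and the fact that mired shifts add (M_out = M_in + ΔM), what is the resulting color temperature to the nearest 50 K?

M_in = 10⁶/6698 = 149.30 mireds.
M_out = 149.30 + (+52) = 201.30 mireds.
T_out = 10⁶/201.30 = 4967.8 K → 4950 K.

4950 K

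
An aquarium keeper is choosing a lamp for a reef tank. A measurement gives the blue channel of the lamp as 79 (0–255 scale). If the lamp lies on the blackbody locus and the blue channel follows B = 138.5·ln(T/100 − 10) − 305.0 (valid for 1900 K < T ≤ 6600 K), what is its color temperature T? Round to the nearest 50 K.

ln(t − 10) = (79 + 305.0) / 138.5 = 2.7726.
t − 10 = e^2.7726 = 16.000, so t = 26.000.
T = 100·t = 2600 K → 2600 K to the nearest 50 K.

2600 K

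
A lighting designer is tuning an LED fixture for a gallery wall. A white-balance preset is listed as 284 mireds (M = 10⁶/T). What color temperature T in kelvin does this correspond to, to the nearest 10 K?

3520 K

T = 10⁶ / 284 = 3521.13 K → 3520 K.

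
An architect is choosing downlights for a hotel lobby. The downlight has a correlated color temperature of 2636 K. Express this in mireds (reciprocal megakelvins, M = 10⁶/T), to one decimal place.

M = 10⁶ / 2636 = 379.363 → 379.4 mireds.

379.4 mireds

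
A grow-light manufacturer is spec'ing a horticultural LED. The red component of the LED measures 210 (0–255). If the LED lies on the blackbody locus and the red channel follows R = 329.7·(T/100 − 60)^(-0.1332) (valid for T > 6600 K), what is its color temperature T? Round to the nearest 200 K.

9000 K

(t − 60)^(-0.1332) = 210/329.7 = 0.63694.
t − 60 = 0.63694^(1/-0.1332) = 0.63694^(-7.508) = 29.561, so t = 89.561.
T = 100·t = 8956 K → 9000 K to the nearest 200 K.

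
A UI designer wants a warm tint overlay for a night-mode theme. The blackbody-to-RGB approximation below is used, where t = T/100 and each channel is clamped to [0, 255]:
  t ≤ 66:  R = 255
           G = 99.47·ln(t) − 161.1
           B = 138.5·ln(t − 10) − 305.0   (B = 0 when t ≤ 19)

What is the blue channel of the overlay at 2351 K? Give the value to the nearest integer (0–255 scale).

t = 2351/100 = 23.51; the t ≤ 66 branch applies.
B = 138.5·ln(23.51 − 10) − 305.0 = 138.5·ln 13.51 − 305.0 = 138.5·2.6034 − 305.0 = 55.575.
Rounded: 56.

56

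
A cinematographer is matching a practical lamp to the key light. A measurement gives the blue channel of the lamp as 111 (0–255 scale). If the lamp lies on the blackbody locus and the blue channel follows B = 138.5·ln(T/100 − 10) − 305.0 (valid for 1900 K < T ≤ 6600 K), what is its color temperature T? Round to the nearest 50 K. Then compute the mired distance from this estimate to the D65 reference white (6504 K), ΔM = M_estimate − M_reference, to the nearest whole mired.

ln(t − 10) = (111 + 305.0) / 138.5 = 3.0036.
t − 10 = e^3.0036 = 20.158, so t = 30.158.
T = 100·t = 3016 K → 3000 K to the nearest 50 K.
M_estimate = 10⁶/3000 = 333.33; M_reference = 10⁶/6504 = 153.75.
ΔM = 333.33 − 153.75 = 179.58 → +180 mireds.

+180 mireds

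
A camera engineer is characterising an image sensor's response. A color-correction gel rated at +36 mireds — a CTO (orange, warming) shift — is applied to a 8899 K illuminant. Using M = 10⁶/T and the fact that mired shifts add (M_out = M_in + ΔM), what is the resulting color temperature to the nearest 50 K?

6750 K

M_in = 10⁶/8899 = 112.37 mireds.
M_out = 112.37 + (+36) = 148.37 mireds.
T_out = 10⁶/148.37 = 6739.8 K → 6750 K.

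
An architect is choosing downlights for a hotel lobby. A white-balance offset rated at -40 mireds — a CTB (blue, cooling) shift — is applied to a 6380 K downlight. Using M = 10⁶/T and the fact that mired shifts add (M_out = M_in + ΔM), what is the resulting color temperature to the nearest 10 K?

M_in = 10⁶/6380 = 156.74 mireds.
M_out = 156.74 + (-40) = 116.74 mireds.
T_out = 10⁶/116.74 = 8566.1 K → 8570 K.

8570 K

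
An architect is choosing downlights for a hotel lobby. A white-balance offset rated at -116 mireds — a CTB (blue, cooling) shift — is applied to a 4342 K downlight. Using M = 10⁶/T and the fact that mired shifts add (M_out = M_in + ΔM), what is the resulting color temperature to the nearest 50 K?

8750 K

M_in = 10⁶/4342 = 230.31 mireds.
M_out = 230.31 + (-116) = 114.31 mireds.
T_out = 10⁶/114.31 = 8748.2 K → 8750 K.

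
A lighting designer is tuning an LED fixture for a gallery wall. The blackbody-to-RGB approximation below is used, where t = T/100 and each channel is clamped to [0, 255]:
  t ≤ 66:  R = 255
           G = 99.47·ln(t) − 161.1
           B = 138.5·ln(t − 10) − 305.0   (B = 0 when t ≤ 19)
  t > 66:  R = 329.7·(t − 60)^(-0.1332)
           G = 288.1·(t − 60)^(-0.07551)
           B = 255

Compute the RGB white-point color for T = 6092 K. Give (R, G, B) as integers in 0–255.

(255, 248, 239)

t = 6092/100 = 60.92; the t ≤ 66 branch applies.
R = 255 by definition for t ≤ 66.
G = 99.47·ln 60.92 − 161.1 = 99.47·4.1096 − 161.1 = 247.678.
B = 138.5·ln(60.92 − 10) − 305.0 = 138.5·ln 50.92 − 305.0 = 138.5·3.9303 − 305.0 = 239.340.
Rounded: (255, 248, 239).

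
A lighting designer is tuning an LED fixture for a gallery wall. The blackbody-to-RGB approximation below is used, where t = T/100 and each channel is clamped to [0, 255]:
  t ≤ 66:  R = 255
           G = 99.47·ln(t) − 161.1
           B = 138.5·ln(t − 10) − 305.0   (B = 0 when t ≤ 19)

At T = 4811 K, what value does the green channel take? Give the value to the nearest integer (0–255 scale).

t = 4811/100 = 48.11; the t ≤ 66 branch applies.
G = 99.47·ln 48.11 − 161.1 = 99.47·3.8735 − 161.1 = 224.196.
Rounded: 224.

224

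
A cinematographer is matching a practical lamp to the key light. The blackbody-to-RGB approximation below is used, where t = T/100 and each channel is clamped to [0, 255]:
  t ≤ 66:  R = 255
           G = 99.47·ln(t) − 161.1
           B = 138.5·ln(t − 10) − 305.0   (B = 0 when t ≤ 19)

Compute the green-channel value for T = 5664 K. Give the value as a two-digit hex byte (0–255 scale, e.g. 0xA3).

t = 5664/100 = 56.64; the t ≤ 66 branch applies.
G = 99.47·ln 56.64 − 161.1 = 99.47·4.0367 − 161.1 = 240.432.
Rounded: 240; in hex, 0xF0.

0xF0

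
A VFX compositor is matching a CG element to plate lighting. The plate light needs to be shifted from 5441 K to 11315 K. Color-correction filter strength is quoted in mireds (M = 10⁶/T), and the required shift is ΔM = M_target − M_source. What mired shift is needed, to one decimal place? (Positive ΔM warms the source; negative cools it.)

-95.4 mireds

M_source = 10⁶/5441 = 183.790; M_target = 10⁶/11315 = 88.378.
ΔM = 88.378 − 183.790 = -95.411 → -95.4 mireds, a cooling shift.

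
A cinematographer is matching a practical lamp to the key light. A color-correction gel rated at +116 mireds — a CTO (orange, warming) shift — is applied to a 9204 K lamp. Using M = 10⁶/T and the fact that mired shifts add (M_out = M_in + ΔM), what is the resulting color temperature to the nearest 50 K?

4450 K

M_in = 10⁶/9204 = 108.65 mireds.
M_out = 108.65 + (+116) = 224.65 mireds.
T_out = 10⁶/224.65 = 4451.4 K → 4450 K.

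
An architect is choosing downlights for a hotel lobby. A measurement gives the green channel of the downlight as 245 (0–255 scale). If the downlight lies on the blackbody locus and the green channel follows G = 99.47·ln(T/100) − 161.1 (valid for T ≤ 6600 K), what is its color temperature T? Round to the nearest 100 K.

ln t = (245 + 161.1) / 99.47 = 4.0826.
t = e^4.0826 = 59.302.
T = 100·t = 5930 K → 5900 K to the nearest 100 K.

5900 K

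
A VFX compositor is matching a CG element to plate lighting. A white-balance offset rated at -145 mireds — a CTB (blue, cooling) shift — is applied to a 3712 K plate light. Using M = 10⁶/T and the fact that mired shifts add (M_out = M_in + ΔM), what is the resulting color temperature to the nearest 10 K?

M_in = 10⁶/3712 = 269.40 mireds.
M_out = 269.40 + (-145) = 124.40 mireds.
T_out = 10⁶/124.40 = 8038.8 K → 8040 K.

8040 K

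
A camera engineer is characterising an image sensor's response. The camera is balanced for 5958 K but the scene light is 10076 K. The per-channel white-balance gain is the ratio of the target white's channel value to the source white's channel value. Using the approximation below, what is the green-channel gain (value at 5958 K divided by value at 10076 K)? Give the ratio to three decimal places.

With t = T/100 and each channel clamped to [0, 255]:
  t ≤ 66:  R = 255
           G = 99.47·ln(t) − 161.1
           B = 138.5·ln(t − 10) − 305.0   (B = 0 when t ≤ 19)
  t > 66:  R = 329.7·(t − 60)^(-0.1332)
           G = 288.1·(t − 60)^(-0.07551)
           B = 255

At 10076 K (t = 100.76):
  G = 288.1·(100.76 − 60)^(-0.07551) = 288.1·40.76^(-0.07551) = 288.1·0.75581 = 217.748.
At 5958 K (t = 59.58):
  G = 99.47·ln 59.58 − 161.1 = 99.47·4.0873 − 161.1 = 245.466.
Gain = 245.466 / 217.748 = 1.1273 → 1.127.

1.127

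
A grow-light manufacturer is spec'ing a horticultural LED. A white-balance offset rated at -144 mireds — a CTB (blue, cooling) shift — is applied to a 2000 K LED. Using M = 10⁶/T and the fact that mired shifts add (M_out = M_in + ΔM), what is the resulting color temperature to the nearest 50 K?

2800 K

M_in = 10⁶/2000 = 500.00 mireds.
M_out = 500.00 + (-144) = 356.00 mireds.
T_out = 10⁶/356.00 = 2809.0 K → 2800 K.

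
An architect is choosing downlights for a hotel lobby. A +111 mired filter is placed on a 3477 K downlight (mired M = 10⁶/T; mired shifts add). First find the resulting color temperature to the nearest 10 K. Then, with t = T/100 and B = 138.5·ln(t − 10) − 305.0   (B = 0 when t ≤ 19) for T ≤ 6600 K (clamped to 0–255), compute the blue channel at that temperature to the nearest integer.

M_in = 10⁶/3477 = 287.60; M_out = 287.60 + (+111) = 398.60.
T_out = 10⁶/398.60 = 2508.8 K → 2510 K; t = 25.1.
B = 138.5·ln(25.1 − 10) − 305.0 = 138.5·ln 15.1 − 305.0 = 138.5·2.7147 − 305.0 = 70.985.
Rounded: 71.

71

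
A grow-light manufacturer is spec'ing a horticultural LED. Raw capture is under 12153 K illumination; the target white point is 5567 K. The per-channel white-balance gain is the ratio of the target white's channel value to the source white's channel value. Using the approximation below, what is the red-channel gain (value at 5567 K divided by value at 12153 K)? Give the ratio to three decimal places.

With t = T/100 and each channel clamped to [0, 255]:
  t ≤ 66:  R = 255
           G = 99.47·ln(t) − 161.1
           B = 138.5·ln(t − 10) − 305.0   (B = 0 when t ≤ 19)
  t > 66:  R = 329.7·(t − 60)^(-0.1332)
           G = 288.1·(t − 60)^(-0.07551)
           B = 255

1.339

At 12153 K (t = 121.53):
  R = 329.7·(121.53 − 60)^(-0.1332) = 329.7·61.53^(-0.1332) = 329.7·0.57769 = 190.464.
At 5567 K (t = 55.67):
  R = 255 by definition for t ≤ 66.
Gain = 255.000 / 190.464 = 1.3388 → 1.339.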